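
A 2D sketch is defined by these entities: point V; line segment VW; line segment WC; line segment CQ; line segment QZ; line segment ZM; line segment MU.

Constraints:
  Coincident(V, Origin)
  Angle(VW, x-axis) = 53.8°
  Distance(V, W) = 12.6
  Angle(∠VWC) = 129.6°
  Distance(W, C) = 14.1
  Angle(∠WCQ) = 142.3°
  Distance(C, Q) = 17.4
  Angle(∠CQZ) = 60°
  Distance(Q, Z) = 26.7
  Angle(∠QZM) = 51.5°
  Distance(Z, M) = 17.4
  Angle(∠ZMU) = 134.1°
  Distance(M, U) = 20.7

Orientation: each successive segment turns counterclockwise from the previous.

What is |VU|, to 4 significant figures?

37.61

V is at the origin; VW runs at 53.8° with length 12.6, so W = (7.442, 10.17). ∠VWC = 129.6° gives WC at 104.2° from the x-axis; with |WC| = 14.1, C = (3.983, 23.84). ∠WCQ = 142.3° gives CQ at 141.9° from the x-axis; with |CQ| = 17.4, Q = (-9.710, 34.57). ∠CQZ = 60.0° gives QZ at -98.10° from the x-axis; with |QZ| = 26.7, Z = (-13.47, 8.140). ∠QZM = 51.5° gives ZM at 30.40° from the x-axis; with |ZM| = 17.4, M = (1.536, 16.94). ∠ZMU = 134.1° gives MU at 76.30° from the x-axis; with |MU| = 20.7, U = (6.438, 37.06). Then |VU| = |U − V| = 37.61.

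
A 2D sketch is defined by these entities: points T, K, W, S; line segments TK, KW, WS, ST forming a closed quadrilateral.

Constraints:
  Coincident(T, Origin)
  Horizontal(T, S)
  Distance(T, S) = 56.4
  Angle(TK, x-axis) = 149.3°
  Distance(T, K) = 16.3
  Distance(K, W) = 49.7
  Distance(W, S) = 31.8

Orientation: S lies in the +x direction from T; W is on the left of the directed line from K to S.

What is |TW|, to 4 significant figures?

40.38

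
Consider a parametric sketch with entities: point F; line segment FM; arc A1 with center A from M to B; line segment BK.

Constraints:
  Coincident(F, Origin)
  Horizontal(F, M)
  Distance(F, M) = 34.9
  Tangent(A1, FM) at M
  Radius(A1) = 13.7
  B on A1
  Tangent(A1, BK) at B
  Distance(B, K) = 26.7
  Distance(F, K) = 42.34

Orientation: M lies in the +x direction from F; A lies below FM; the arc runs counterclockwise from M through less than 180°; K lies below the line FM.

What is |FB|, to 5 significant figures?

24.423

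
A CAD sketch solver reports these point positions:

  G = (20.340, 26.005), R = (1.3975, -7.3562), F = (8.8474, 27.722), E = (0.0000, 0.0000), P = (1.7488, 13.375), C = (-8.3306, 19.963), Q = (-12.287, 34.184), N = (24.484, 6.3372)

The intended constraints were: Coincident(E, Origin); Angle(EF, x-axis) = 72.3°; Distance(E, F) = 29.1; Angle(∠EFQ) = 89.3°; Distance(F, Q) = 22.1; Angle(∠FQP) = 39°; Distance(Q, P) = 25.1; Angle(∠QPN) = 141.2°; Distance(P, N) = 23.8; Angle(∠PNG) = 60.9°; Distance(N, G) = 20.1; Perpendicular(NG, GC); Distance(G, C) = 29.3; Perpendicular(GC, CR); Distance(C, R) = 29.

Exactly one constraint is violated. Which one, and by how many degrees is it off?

Perpendicular(GC, CR) — off by 7.70°.

E = (0.00, 0.00) ✓; EF at 72.30° ✓; |EF| = 29.10 ✓; ∠EFQ = 89.30° ✓; |FQ| = 22.10 ✓; ∠FQP = 39.00° ✓; |QP| = 25.10 ✓; ∠QPN = 141.2° ✓; |PN| = 23.80 ✓; ∠PNG = 60.90° ✓; |NG| = 20.10 ✓; ∠(NG, GC) = 90.00° ✓; |GC| = 29.30 ✓; ∠(GC, CR) = 97.70° ✗; |CR| = 29.00 ✓.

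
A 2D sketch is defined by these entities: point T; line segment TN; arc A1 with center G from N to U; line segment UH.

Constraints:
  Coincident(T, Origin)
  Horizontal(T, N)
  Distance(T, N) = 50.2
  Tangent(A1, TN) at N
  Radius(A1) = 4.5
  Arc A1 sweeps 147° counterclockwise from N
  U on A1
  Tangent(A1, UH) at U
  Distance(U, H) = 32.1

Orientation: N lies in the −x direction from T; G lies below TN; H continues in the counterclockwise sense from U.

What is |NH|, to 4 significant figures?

35.53

T is at the origin; T and N share the same y with |TN| = 50.2 and N on the −x side, so N = (-50.20, 0.000). Since A1 is tangent to TN there, GN ⟂ TN, so G = N + (0, -4.5) = (-50.20, -4.500). On A1, N sits at bearing 90° from G; a 147° counterclockwise sweep puts U at bearing 237°, so U = G + 4.5·(cos 237°, sin 237°) = (-52.65, -8.274). A1 meets UH tangentially, so GU is at right angles to UH, so UH runs along (−sin 237°, cos 237°); with |UH| = 32.1, H = (-25.73, -25.76). Then |NH| = |H − N| = 35.53.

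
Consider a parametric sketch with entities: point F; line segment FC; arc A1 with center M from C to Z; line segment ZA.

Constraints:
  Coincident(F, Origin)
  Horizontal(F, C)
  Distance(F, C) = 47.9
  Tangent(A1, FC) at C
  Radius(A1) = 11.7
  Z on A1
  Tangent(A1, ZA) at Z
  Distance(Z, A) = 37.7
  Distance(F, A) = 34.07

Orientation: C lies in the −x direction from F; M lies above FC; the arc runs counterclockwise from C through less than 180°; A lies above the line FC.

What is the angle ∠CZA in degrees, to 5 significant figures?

156.55°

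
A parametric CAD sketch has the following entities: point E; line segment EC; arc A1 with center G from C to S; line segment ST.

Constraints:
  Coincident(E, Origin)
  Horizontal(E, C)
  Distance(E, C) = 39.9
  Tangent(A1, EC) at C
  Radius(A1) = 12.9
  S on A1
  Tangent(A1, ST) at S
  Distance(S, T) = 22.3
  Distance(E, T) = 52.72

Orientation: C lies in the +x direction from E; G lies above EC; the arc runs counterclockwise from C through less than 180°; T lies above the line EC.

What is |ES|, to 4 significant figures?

54.20

E is at the origin; E and C share the same y with |EC| = 39.9 and C on the +x side, so C = (39.90, 0.000). Since A1 is tangent to EC there, GC ⟂ EC, so G = C + (0, 12.9) = (39.90, 12.90). Since GS ⟂ ST (tangency), |GT| = √(12.9² + 22.3²) = 25.76 regardless of where S sits on A1. So T lies on both circle(E, 52.72) and circle(G, 25.76); the above-EC intersection is T = (36.14, 38.39). S is the foot of the tangent from T: S = (50.00, 20.92).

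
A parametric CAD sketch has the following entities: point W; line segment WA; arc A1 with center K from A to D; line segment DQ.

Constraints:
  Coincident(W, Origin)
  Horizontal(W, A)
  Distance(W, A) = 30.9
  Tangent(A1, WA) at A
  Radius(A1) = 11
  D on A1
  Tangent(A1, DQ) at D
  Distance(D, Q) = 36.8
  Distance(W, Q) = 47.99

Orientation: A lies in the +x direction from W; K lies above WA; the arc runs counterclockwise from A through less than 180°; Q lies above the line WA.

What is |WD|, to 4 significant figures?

43.18

Checks: |WA| = 30.90 ✓; |KD| = 11.00 ✓; ∠(KD, DQ) = 90.00° ✓; |DQ| = 36.80 ✓; |WQ| = 47.99 ✓.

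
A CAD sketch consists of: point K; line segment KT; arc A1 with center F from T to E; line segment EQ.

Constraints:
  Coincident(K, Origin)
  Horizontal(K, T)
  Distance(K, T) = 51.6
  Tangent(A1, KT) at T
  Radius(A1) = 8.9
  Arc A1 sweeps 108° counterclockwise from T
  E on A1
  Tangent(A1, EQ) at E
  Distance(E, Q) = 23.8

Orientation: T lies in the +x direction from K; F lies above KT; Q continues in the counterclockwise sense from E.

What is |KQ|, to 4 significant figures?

62.88

K is at the origin; K and T share the same y with |KT| = 51.6 and T on the +x side, so T = (51.60, 0.000). The tangent condition forces FT to be normal to KT, so F = T + (0, 8.9) = (51.60, 8.900). On A1, T sits at bearing -90° from F; a 108° counterclockwise sweep puts E at bearing 18°, so E = F + 8.9·(cos 18°, sin 18°) = (60.06, 11.65). Since A1 is tangent to EQ there, FE ⟂ EQ, so EQ runs along (−sin 18°, cos 18°); with |EQ| = 23.8, Q = (52.71, 34.29). Then |KQ| = |Q − K| = 62.88.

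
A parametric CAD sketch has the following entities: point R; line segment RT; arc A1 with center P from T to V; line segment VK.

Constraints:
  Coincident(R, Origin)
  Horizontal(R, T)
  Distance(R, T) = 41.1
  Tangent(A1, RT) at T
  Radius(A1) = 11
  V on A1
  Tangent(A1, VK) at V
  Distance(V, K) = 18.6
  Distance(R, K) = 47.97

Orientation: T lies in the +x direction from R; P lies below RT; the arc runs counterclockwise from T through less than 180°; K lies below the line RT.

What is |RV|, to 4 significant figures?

33.64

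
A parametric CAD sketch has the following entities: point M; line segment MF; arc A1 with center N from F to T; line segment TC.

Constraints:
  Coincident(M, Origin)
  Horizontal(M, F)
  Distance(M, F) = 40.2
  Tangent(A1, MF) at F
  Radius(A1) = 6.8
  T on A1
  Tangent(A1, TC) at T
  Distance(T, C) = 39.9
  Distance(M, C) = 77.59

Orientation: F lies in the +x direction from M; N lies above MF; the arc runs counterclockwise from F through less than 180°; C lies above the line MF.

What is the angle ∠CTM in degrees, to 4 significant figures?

129.7°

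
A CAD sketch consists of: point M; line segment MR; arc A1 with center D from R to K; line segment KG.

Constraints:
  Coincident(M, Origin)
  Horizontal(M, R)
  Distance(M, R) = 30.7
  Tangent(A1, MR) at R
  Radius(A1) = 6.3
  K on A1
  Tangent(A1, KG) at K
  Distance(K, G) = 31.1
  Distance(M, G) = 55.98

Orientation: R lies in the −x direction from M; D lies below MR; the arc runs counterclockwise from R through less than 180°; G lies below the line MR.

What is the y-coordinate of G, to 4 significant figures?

-35.39

Checks: |DK| = 6.300 ✓; ∠(DK, KG) = 90.00° ✓; |KG| = 31.10 ✓; |MG| = 55.98 ✓.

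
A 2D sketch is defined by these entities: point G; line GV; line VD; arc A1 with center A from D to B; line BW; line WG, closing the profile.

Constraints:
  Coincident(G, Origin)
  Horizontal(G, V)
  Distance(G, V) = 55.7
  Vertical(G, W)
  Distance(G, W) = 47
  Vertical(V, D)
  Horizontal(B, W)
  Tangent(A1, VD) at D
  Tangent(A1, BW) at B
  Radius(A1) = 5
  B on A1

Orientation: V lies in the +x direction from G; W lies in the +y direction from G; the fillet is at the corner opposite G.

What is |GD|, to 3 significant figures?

69.8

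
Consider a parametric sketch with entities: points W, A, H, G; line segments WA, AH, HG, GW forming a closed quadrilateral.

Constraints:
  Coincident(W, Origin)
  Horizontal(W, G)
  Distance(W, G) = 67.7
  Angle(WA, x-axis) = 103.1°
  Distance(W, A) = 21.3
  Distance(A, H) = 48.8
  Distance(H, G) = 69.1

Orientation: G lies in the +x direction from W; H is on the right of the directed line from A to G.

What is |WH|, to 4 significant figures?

27.53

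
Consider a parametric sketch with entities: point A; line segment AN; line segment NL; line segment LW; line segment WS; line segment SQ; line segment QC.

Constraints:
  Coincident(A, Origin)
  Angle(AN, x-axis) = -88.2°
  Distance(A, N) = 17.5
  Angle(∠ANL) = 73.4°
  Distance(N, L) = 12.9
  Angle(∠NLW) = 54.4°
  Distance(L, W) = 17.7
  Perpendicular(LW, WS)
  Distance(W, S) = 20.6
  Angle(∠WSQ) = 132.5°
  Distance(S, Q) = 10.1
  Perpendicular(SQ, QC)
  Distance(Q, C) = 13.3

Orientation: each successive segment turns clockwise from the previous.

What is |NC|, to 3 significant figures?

9.47

A is at the origin; AN runs at -88.2° with length 17.5, so N = (0.550, -17.5). ∠ANL = 73.4° gives NL at 165° from the x-axis; with |NL| = 12.9, L = (-11.9, -14.2). ∠NLW = 54.4° gives LW at 39.6° from the x-axis; with |LW| = 17.7, W = (1.72, -2.91). The perpendicularity gives WS at right angles to LW, so WS runs at -50.4°; with |WS| = 20.6, S = (14.8, -18.8). ∠WSQ = 132.5° gives SQ at -97.9° from the x-axis; with |SQ| = 10.1, Q = (13.5, -28.8). SQ is perpendicular to QC, so QC runs at 172°; with |QC| = 13.3, C = (0.285, -27.0). Then |NC| = |C − N| = 9.47.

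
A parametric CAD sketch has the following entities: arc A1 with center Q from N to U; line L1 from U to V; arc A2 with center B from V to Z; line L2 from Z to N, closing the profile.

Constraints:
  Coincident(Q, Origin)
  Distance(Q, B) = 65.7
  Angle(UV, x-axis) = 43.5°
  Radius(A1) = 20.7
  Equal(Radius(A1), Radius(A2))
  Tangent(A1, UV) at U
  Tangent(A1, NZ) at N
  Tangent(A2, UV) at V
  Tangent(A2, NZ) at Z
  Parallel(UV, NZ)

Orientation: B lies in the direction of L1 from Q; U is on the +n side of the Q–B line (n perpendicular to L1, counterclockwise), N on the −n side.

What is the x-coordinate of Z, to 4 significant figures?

61.91

Tangency of A1 to both parallel lines with radius 20.7 puts U and N at Q ± 20.7·n: U = (-14.25, 15.02), N = (14.25, -15.02). Equal radii place V and Z the same way about B: V = B + 20.7·n = (33.41, 60.24), Z = B − 20.7·n = (61.91, 30.21). So Z.x = 61.91.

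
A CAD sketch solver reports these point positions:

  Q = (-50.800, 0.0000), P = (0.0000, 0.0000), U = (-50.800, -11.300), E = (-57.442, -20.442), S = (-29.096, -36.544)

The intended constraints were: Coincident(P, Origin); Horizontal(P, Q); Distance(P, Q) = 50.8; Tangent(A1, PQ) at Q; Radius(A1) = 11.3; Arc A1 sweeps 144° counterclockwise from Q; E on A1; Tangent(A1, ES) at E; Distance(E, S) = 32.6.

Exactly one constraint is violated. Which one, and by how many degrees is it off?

Tangent(A1, ES) at E — off by 6.40°.

P = (0.00, 0.00) ✓; P.y = 0.00, Q.y = 0.00 ✓; |PQ| = 50.80 ✓; ∠(UQ, QP) = 90.00° ✓; |UQ| = 11.30 ✓; bearing(U→E) − bearing(U→Q) = 144.0° ✓; |UE| = 11.30 ✓; ∠(UE, ES) = 83.60° ✗; |ES| = 32.60 ✓.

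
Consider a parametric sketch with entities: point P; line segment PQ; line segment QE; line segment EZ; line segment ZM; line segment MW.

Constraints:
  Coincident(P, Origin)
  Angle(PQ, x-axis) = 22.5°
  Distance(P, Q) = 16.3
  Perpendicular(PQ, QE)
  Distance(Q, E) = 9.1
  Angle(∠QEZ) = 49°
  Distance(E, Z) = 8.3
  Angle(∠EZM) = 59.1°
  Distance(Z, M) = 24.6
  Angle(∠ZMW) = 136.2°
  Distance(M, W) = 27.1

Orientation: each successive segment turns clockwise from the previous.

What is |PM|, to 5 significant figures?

33.656

P is at the origin; PQ runs at 22.5° with length 16.3, so Q = (15.059, 6.2377). PQ ⟂ QE, so QE runs at -67.500°; with |QE| = 9.1, E = (18.542, -2.1696). ∠QEZ = 49.0° gives EZ at 161.50° from the x-axis; with |EZ| = 8.3, Z = (10.671, 0.46406). ∠EZM = 59.1° gives ZM at 40.600° from the x-axis; with |ZM| = 24.6, M = (29.349, 16.473). Then |PM| = |M − P| = 33.656.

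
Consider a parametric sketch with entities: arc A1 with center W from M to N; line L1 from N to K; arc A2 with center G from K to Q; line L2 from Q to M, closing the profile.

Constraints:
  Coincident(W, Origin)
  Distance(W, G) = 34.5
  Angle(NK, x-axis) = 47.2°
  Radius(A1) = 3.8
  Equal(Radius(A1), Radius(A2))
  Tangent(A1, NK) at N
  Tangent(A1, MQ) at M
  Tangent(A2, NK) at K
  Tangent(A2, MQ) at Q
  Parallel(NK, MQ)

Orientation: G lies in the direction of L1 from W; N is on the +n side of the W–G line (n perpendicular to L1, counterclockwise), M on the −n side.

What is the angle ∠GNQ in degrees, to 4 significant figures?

6.138°

The slot axis is L1's direction at 47.2°, so u = (cos 47.2°, sin 47.2°) = (0.6794, 0.7337) and n = (−sin 47.2°, cos 47.2°) = (-0.7337, 0.6794). W is at the origin and G lies 34.5 along u from W, so G = 34.5·u = (23.44, 25.31). Tangency of A1 to both parallel lines with radius 3.8 puts N and M at W ± 3.8·n: N = (-2.788, 2.582), M = (2.788, -2.582). Equal radii place K and Q the same way about G: K = G + 3.8·n = (20.65, 27.90), Q = G − 3.8·n = (26.23, 22.73). Then cos ∠GNQ = NG·NQ / (|NG||NQ|), giving 6.138°.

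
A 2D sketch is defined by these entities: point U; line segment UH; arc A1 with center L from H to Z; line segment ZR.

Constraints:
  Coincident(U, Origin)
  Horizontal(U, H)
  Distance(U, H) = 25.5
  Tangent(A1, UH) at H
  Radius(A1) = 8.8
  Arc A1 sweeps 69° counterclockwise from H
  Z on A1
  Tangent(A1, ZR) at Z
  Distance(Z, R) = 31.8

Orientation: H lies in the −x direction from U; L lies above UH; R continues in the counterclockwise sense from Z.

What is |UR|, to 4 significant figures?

35.82

U is at the origin; UH is horizontal with |UH| = 25.5 and H on the −x side, so H = (-25.50, 0.000). Since A1 is tangent to UH there, LH ⟂ UH, so L = H + (0, 8.8) = (-25.50, 8.800). On A1, H sits at bearing -90° from L; a 69° counterclockwise sweep puts Z at bearing -21°, so Z = L + 8.8·(cos -21°, sin -21°) = (-17.28, 5.646). Tangency of A1 to ZR means the radius LZ is perpendicular to ZR, so ZR runs along (−sin -21°, cos -21°); with |ZR| = 31.8, R = (-5.888, 35.33). Then |UR| = |R − U| = 35.82.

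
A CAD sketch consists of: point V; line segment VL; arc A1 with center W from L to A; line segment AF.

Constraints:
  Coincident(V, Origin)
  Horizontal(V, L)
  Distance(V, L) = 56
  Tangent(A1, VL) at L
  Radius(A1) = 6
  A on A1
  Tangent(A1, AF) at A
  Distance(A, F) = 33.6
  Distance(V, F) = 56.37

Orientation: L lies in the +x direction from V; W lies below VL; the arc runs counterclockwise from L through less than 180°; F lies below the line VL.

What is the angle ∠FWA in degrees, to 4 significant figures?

79.88°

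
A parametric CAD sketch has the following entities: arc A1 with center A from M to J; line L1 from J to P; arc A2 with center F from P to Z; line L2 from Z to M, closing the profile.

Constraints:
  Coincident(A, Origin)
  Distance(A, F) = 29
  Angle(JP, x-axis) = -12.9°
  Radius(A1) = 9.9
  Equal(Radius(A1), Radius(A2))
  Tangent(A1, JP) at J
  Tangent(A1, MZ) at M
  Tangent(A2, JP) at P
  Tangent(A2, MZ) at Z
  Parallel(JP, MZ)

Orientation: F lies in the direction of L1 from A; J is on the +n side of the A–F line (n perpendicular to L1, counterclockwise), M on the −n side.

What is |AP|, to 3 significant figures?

30.6

The slot axis is L1's direction at -12.9°, so u = (cos -12.9°, sin -12.9°) = (0.975, -0.223) and n = (−sin -12.9°, cos -12.9°) = (0.223, 0.975). A is at the origin and F lies 29.0 along u from A, so F = 29.0·u = (28.3, -6.47). Tangency of A1 to both parallel lines with radius 9.9 puts J and M at A ± 9.9·n: J = (2.21, 9.65), M = (-2.21, -9.65). Equal radii place P and Z the same way about F: P = F + 9.9·n = (30.5, 3.18), Z = F − 9.9·n = (26.1, -16.1). Then |AP| = |P − A| = 30.6.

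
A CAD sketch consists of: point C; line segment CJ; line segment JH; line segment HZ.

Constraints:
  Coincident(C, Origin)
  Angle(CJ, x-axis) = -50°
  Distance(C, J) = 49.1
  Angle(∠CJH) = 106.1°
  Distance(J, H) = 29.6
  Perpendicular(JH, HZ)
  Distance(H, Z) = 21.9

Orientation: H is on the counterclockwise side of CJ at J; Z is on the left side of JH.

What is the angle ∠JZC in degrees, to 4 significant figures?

66.82°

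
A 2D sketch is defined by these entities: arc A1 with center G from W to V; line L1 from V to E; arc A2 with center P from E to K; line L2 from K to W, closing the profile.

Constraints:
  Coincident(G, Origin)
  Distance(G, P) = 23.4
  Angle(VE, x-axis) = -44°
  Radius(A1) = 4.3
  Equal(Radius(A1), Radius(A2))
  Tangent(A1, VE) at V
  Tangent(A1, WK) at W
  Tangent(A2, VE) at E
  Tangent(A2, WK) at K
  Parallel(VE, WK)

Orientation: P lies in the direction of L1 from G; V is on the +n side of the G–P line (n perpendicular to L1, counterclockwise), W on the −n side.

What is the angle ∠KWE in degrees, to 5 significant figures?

20.179°

Tangency of A1 to both parallel lines with radius 4.3 puts V and W at G ± 4.3·n: V = (2.9870, 3.0932), W = (-2.9870, -3.0932). Equal radii place E and K the same way about P: E = P + 4.3·n = (19.820, -13.162), K = P − 4.3·n = (13.846, -19.348). Then cos ∠KWE = WK·WE / (|WK||WE|), giving 20.179°.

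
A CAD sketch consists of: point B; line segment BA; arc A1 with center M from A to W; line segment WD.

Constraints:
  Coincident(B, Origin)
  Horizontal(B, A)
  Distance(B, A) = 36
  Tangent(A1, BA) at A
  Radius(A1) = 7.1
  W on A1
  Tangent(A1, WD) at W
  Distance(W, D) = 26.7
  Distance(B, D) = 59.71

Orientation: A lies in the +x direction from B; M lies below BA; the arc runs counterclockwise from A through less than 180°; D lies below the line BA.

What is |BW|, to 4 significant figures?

33.80

Checks: |BA| = 36.00 ✓; |MW| = 7.100 ✓; ∠(MW, WD) = 90.00° ✓; |WD| = 26.70 ✓; |BD| = 59.71 ✓.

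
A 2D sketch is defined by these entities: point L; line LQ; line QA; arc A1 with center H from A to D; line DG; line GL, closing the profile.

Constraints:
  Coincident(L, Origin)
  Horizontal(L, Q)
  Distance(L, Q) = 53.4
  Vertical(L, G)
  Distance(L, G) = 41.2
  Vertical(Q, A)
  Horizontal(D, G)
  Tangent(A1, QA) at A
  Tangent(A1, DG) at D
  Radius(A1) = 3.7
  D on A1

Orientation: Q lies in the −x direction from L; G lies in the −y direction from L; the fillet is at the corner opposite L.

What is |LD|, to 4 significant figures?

64.56

The virtual corner opposite L is at (-53.40, -41.20). The tangent condition forces HA to be normal to QA and since A1 is tangent to DG there, HD ⟂ DG, with radius 3.7, so the center H sits 3.7 in from both sides at H = (-49.70, -37.50). That places the tangent points at A = (-53.40, -37.50) on QA and D = (-49.70, -41.20) on DG. Then |LD| = |D − L| = 64.56.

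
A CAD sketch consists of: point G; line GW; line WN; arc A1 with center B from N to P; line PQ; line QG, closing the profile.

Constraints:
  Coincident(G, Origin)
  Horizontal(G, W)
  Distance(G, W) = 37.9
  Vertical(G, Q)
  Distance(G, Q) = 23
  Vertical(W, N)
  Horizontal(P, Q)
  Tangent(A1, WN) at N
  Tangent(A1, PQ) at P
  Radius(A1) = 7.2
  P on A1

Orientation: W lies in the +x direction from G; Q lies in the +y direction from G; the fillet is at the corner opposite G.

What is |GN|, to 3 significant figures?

41.1

G is at the origin; G and W share the same y with |GW| = 37.9 and W on the +x side, so W = (37.9, 0.00). G and Q share the same x with |GQ| = 23.0 and Q on the +y side, so Q = (0.00, 23.0). The virtual corner opposite G is at (37.9, 23.0). Since A1 is tangent to WN there, BN ⟂ WN and since A1 is tangent to PQ there, BP ⟂ PQ, with radius 7.2, so the center B sits 7.2 in from both sides at B = (30.7, 15.8). That places the tangent points at N = (37.9, 15.8) on WN and P = (30.7, 23.0) on PQ. Then |GN| = |N − G| = 41.1.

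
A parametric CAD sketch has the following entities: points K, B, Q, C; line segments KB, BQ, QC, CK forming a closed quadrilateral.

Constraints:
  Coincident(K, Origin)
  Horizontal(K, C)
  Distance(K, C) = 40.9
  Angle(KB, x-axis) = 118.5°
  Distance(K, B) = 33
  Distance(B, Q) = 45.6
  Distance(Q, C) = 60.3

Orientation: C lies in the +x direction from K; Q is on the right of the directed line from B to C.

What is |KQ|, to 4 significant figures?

23.80

Checks: |BQ| = 45.60 ✓; |QC| = 60.30 ✓.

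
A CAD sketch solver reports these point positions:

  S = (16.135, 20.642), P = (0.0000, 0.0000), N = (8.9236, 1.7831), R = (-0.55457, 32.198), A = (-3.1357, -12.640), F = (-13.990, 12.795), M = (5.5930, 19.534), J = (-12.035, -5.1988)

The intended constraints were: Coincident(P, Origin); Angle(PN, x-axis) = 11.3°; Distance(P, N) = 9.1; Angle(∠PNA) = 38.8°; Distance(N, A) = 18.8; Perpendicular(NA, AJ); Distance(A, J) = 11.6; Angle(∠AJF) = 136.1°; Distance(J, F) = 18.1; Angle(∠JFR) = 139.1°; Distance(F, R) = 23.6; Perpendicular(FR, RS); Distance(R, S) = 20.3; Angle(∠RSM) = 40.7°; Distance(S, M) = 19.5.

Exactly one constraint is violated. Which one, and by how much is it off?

Distance(S, M) = 19.5 — off by 8.90.

P = (0.00, 0.00) ✓; PN at 11.30° ✓; |PN| = 9.100 ✓; ∠PNA = 38.80° ✓; |NA| = 18.80 ✓; ∠(NA, AJ) = 90.00° ✓; |AJ| = 11.60 ✓; ∠AJF = 136.1° ✓; |JF| = 18.10 ✓; ∠JFR = 139.1° ✓; |FR| = 23.60 ✓; ∠(FR, RS) = 90.00° ✓; |RS| = 20.30 ✓; ∠RSM = 40.70° ✓; |SM| = 10.60 ✗.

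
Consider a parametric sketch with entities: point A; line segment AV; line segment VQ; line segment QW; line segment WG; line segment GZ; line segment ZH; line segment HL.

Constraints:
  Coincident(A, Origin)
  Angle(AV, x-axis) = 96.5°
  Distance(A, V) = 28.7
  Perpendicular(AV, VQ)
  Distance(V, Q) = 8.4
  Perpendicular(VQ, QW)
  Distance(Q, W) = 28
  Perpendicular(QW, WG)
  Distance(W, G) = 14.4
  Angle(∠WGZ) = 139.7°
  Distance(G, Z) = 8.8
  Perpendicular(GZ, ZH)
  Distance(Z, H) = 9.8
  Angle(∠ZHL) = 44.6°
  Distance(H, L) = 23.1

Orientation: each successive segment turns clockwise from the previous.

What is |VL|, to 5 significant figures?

38.152

The perpendicularity gives ZH at right angles to GZ, so ZH runs at 56.200°; with |ZH| = 9.8, H = (-7.9016, 13.055). ∠ZHL = 44.6° gives HL at -79.200° from the x-axis; with |HL| = 23.1, L = (-3.5731, -9.6355). Then |VL| = |L − V| = 38.152.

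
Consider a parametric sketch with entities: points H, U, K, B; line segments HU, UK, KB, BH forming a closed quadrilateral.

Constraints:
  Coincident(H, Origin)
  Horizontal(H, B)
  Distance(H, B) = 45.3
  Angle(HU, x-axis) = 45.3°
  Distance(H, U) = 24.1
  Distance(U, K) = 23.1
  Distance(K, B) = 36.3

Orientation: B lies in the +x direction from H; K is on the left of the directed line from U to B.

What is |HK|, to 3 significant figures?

47.2

Checks: |UK| = 23.10 ✓; |KB| = 36.30 ✓.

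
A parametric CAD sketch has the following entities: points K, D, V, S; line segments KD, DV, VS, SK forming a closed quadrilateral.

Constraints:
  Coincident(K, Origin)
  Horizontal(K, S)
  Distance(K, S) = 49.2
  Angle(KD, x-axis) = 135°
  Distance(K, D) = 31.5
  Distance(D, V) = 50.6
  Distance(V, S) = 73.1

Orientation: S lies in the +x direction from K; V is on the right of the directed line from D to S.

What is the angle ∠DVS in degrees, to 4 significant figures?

71.89°

K is at the origin; KS is horizontal with |KS| = 49.2 and S in +x, so S = (49.2, 0). KD runs at 135.0° with |KD| = 31.5, so D = (-22.27, 22.27). V is determined by |DV| = 50.6 and |VS| = 73.1 together: it lies at the intersection of circle(D, 50.6) and circle(S, 73.1). With |DS| = 74.86, the foot of the radical line on DS is 18.84 from D and the perpendicular offset is √(50.6² − 18.84²) = 46.96. Taking the right-of-DS solution: V = (-18.26, -28.17).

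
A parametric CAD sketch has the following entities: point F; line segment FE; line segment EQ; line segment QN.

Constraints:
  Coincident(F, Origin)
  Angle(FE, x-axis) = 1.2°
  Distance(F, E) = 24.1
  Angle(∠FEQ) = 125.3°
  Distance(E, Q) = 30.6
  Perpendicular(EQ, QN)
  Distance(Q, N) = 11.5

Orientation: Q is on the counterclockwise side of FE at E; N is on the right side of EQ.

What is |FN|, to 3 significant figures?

54.4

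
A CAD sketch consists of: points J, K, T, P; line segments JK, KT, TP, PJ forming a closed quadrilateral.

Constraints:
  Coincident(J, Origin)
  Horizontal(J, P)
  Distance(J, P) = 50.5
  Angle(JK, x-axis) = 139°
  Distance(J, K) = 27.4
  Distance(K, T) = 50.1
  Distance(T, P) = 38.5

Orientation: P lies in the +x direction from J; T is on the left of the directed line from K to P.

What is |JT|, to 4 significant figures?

41.58

J is at the origin; J and P share the same y with |JP| = 50.5 and P in +x, so P = (50.5, 0). JK runs at 139.0° with |JK| = 27.4, so K = (-20.68, 17.98). T is determined by |KT| = 50.1 and |TP| = 38.5 together: it lies at the intersection of circle(K, 50.1) and circle(P, 38.5). With |KP| = 73.41, the foot of the radical line on KP is 43.71 from K and the perpendicular offset is √(50.1² − 43.71²) = 24.49. Taking the left-of-KP solution: T = (27.69, 31.02).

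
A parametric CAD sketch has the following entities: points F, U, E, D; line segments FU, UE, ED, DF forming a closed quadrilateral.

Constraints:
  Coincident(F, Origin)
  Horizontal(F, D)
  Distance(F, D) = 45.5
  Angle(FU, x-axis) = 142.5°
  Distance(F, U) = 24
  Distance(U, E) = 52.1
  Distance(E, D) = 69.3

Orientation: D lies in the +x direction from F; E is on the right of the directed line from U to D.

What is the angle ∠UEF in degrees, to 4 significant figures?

25.95°

F is at the origin; F and D share the same y with |FD| = 45.5 and D in +x, so D = (45.5, 0). FU runs at 142.5° with |FU| = 24.0, so U = (-19.04, 14.61). E is determined by |UE| = 52.1 and |ED| = 69.3 together: it lies at the intersection of circle(U, 52.1) and circle(D, 69.3). With |UD| = 66.17, the foot of the radical line on UD is 17.31 from U and the perpendicular offset is √(52.1² − 17.31²) = 49.14. Taking the right-of-UD solution: E = (-13.01, -37.14).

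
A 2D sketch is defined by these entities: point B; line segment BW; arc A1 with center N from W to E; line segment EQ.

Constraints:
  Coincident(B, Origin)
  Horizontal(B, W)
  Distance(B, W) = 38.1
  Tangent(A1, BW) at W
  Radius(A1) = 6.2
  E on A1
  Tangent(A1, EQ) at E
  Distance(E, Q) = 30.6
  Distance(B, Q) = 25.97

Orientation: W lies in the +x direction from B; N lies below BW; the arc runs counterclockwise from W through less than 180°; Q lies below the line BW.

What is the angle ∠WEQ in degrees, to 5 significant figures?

157.88°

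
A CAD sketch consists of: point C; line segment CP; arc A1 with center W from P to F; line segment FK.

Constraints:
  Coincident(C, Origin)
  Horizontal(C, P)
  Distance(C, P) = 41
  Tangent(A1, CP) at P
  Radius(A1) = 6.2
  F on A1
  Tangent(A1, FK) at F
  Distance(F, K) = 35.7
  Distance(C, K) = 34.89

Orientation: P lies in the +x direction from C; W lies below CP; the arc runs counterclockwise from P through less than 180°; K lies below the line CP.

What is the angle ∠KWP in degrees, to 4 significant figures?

134.2°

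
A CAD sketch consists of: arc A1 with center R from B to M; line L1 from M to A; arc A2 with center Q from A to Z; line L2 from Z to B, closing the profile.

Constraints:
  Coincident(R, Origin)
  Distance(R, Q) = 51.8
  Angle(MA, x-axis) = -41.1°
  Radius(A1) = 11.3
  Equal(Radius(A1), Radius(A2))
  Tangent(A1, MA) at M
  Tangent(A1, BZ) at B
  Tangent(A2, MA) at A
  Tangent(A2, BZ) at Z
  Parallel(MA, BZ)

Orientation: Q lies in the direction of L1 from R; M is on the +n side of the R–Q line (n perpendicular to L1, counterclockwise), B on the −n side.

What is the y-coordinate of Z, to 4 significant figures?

-42.57

The slot axis is L1's direction at -41.1°, so u = (cos -41.1°, sin -41.1°) = (0.7536, -0.6574) and n = (−sin -41.1°, cos -41.1°) = (0.6574, 0.7536). R is at the origin and Q lies 51.8 along u from R, so Q = 51.8·u = (39.03, -34.05). Tangency of A1 to both parallel lines with radius 11.3 puts M and B at R ± 11.3·n: M = (7.428, 8.515), B = (-7.428, -8.515). Equal radii place A and Z the same way about Q: A = Q + 11.3·n = (46.46, -25.54), Z = Q − 11.3·n = (31.61, -42.57). So Z.y = -42.57.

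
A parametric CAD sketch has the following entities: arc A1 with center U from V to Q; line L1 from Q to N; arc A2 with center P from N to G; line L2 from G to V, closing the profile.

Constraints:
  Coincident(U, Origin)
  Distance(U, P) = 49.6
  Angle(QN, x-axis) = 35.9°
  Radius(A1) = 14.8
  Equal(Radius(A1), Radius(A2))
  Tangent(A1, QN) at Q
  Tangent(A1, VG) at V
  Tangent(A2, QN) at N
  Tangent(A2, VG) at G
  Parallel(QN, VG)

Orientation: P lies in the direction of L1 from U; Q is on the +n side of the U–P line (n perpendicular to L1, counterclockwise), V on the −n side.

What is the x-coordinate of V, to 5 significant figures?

8.6783

The slot axis is L1's direction at 35.9°, so u = (cos 35.9°, sin 35.9°) = (0.81004, 0.58637) and n = (−sin 35.9°, cos 35.9°) = (-0.58637, 0.81004). U is at the origin and P lies 49.6 along u from U, so P = 49.6·u = (40.178, 29.084). Tangency of A1 to both parallel lines with radius 14.8 puts Q and V at U ± 14.8·n: Q = (-8.6783, 11.989), V = (8.6783, -11.989). So V.x = 8.6783.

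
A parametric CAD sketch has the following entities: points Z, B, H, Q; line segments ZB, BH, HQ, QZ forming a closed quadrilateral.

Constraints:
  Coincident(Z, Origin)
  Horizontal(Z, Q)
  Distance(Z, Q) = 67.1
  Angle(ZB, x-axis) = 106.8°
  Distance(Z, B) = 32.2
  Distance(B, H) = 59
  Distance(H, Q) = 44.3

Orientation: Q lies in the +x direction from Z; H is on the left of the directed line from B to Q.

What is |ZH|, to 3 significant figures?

63.4

Z is at the origin; ZQ is horizontal with |ZQ| = 67.1 and Q in +x, so Q = (67.1, 0). ZB runs at 106.8° with |ZB| = 32.2, so B = (-9.31, 30.8). H is determined by |BH| = 59.0 and |HQ| = 44.3 together: it lies at the intersection of circle(B, 59.0) and circle(Q, 44.3). With |BQ| = 82.4, the foot of the radical line on BQ is 50.4 from B and the perpendicular offset is √(59.0² − 50.4²) = 30.7. Taking the left-of-BQ solution: H = (48.9, 40.4).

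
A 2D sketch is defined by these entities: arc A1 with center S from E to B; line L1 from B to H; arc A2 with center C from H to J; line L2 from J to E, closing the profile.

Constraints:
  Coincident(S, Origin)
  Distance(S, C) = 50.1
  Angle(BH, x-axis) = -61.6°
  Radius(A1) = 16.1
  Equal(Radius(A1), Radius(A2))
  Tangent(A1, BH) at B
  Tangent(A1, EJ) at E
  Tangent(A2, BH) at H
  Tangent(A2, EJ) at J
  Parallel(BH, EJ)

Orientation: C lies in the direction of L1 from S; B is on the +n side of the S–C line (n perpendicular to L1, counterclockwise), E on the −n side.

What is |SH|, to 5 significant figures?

52.623

The slot axis is L1's direction at -61.6°, so u = (cos -61.6°, sin -61.6°) = (0.47562, -0.87965) and n = (−sin -61.6°, cos -61.6°) = (0.87965, 0.47562). S is at the origin and C lies 50.1 along u from S, so C = 50.1·u = (23.829, -44.070). Tangency of A1 to both parallel lines with radius 16.1 puts B and E at S ± 16.1·n: B = (14.162, 7.6575), E = (-14.162, -7.6575). Equal radii place H and J the same way about C: H = C + 16.1·n = (37.991, -36.413), J = C − 16.1·n = (9.6664, -51.728). Then |SH| = |H − S| = 52.623.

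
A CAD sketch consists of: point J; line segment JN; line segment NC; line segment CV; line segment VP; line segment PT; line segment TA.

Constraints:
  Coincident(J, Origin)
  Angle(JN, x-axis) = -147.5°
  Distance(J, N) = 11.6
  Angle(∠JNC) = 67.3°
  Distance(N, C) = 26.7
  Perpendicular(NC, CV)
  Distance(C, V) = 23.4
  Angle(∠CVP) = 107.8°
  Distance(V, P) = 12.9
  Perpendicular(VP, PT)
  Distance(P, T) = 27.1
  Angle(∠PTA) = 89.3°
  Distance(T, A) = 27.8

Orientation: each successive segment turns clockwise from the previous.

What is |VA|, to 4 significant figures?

30.63

J is at the origin; JN runs at -147.5° with length 11.6, so N = (-9.783, -6.233). ∠JNC = 67.3° gives NC at 99.80° from the x-axis; with |NC| = 26.7, C = (-14.33, 20.08). NC ⟂ CV, so CV runs at 9.800°; with |CV| = 23.4, V = (8.731, 24.06). ∠CVP = 107.8° gives VP at -62.40° from the x-axis; with |VP| = 12.9, P = (14.71, 12.63). VP is perpendicular to PT, so PT runs at -152.4°; with |PT| = 27.1, T = (-9.309, 0.07327). ∠PTA = 89.3° gives TA at 116.9° from the x-axis; with |TA| = 27.8, A = (-21.89, 24.87). Then |VA| = |A − V| = 30.63.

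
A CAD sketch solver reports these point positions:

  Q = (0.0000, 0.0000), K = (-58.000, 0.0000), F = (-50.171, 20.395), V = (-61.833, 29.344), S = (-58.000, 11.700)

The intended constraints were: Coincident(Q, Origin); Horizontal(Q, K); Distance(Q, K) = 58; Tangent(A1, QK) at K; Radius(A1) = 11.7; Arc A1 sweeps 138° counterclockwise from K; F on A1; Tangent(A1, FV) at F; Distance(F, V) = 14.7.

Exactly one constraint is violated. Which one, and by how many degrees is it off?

Tangent(A1, FV) at F — off by 4.50°.

Q = (0.00, 0.00) ✓; Q.y = 0.00, K.y = 0.00 ✓; |QK| = 58.00 ✓; ∠(SK, KQ) = 90.00° ✓; |SK| = 11.70 ✓; bearing(S→F) − bearing(S→K) = 138.0° ✓; |SF| = 11.70 ✓; ∠(SF, FV) = 85.50° ✗; |FV| = 14.70 ✓.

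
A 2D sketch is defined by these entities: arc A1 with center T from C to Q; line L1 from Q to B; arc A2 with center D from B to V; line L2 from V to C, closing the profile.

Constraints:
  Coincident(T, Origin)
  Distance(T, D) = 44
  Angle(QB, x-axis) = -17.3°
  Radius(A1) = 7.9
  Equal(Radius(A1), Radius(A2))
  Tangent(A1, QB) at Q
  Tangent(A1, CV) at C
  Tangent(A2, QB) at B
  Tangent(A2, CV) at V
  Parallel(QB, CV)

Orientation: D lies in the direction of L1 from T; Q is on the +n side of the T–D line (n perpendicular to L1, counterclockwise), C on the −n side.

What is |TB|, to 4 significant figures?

44.70

The slot axis is L1's direction at -17.3°, so u = (cos -17.3°, sin -17.3°) = (0.9548, -0.2974) and n = (−sin -17.3°, cos -17.3°) = (0.2974, 0.9548). T is at the origin and D lies 44.0 along u from T, so D = 44.0·u = (42.01, -13.08). Tangency of A1 to both parallel lines with radius 7.9 puts Q and C at T ± 7.9·n: Q = (2.349, 7.543), C = (-2.349, -7.543). Equal radii place B and V the same way about D: B = D + 7.9·n = (44.36, -5.542), V = D − 7.9·n = (39.66, -20.63). Then |TB| = |B − T| = 44.70.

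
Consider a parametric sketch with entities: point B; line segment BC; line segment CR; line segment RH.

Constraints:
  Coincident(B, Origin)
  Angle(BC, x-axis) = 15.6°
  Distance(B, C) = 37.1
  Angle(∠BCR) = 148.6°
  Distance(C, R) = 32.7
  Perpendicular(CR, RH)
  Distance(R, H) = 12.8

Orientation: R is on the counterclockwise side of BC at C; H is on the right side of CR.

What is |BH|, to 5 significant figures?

71.940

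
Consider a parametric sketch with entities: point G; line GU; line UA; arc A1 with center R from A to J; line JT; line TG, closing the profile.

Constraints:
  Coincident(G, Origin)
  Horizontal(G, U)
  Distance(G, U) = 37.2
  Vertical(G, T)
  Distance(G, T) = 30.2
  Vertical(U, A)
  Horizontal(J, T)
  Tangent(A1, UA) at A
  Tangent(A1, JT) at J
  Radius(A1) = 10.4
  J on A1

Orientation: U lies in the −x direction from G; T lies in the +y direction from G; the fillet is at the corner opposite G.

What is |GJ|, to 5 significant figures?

40.377

The virtual corner opposite G is at (-37.200, 30.200). Since A1 is tangent to UA there, RA ⟂ UA and the tangent condition forces RJ to be normal to JT, with radius 10.4, so the center R sits 10.4 in from both sides at R = (-26.800, 19.800). That places the tangent points at A = (-37.200, 19.800) on UA and J = (-26.800, 30.200) on JT. Then |GJ| = |J − G| = 40.377.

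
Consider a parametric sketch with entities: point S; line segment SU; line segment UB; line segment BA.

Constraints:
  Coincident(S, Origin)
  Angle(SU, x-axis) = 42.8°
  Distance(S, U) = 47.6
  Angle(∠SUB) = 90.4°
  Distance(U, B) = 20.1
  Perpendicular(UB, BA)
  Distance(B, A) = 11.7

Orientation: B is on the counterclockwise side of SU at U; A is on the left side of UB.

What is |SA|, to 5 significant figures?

41.306

∠SUB = 90.4°, so UB runs at 42.8° + (180° − 90.4°) = 132.40° from the x-axis; with |UB| = 20.1, B = U + 20.1·(cos 132.40°, sin 132.40°) = (21.372, 47.184). The perpendicularity gives BA at right angles to UB; with |BA| = 11.7 on the left of UB, A = B + 11.7·(-0.73846, -0.67430) = (12.732, 39.295). Then |SA| = |A − S| = 41.306.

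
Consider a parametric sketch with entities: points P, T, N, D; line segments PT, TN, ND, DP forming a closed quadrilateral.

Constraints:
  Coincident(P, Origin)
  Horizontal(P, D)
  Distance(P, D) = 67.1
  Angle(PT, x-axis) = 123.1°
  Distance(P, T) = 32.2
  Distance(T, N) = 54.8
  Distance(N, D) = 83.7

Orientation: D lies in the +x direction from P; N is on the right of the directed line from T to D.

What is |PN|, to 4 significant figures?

30.01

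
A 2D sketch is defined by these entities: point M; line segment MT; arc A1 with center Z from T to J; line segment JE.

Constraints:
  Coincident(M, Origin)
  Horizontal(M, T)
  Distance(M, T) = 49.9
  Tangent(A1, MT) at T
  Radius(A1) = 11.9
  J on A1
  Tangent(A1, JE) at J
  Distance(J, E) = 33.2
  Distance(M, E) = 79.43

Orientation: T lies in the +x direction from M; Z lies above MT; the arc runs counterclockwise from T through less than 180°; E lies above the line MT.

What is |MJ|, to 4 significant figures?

62.46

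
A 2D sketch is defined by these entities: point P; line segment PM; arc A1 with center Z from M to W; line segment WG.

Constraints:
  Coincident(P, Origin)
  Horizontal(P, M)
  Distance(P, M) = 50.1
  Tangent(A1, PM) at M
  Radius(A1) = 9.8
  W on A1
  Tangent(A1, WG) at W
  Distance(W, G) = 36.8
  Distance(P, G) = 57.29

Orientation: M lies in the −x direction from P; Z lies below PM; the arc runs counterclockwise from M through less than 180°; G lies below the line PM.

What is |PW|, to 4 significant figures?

59.99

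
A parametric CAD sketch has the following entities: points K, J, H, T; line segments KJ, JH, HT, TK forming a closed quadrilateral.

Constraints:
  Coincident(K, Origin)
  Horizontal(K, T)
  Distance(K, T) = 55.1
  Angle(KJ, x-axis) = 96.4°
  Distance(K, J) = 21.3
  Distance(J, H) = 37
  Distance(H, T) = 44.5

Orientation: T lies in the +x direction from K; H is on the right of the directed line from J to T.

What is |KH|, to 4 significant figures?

17.81

K is at the origin; K and T share the same y with |KT| = 55.1 and T in +x, so T = (55.1, 0). KJ runs at 96.4° with |KJ| = 21.3, so J = (-2.374, 21.17). H is determined by |JH| = 37.0 and |HT| = 44.5 together: it lies at the intersection of circle(J, 37.0) and circle(T, 44.5). With |JT| = 61.25, the foot of the radical line on JT is 25.63 from J and the perpendicular offset is √(37.0² − 25.63²) = 26.68. Taking the right-of-JT solution: H = (12.46, -12.73).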